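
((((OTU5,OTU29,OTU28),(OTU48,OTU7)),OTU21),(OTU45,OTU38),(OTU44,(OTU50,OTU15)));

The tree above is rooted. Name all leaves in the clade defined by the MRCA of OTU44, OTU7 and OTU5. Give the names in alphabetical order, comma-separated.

Tracing OTU44: it sits inside (OTU44,(OTU50,OTU15)).
Tracing OTU7: it sits inside (OTU48,OTU7).
Tracing OTU5: it sits inside (OTU5,OTU29,OTU28).
The smallest clade enclosing all 3 is the whole tree (their MRCA is the root), so the answer is all 11 tips in alphabetical order.

OTU15, OTU21, OTU28, OTU29, OTU38, OTU44, OTU45, OTU48, OTU5, OTU50, OTU7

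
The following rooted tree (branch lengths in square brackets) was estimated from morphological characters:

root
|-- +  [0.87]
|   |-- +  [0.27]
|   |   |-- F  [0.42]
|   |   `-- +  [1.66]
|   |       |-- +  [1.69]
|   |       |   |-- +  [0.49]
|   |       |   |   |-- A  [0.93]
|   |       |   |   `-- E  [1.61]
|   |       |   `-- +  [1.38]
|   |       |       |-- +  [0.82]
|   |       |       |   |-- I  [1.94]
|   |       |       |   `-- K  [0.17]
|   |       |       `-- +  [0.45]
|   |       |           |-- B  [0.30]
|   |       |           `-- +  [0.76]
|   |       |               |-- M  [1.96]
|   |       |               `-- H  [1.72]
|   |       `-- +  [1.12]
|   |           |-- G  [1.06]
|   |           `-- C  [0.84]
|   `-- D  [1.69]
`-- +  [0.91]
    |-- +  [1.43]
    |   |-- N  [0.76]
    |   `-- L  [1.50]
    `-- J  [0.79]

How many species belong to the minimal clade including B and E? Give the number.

7

The MRCA of B and E is the node subtending ((A,E),((I,K),(B,(M,H)))).
That clade contains 7 terminal taxa: A, B, E, H, I, K, M.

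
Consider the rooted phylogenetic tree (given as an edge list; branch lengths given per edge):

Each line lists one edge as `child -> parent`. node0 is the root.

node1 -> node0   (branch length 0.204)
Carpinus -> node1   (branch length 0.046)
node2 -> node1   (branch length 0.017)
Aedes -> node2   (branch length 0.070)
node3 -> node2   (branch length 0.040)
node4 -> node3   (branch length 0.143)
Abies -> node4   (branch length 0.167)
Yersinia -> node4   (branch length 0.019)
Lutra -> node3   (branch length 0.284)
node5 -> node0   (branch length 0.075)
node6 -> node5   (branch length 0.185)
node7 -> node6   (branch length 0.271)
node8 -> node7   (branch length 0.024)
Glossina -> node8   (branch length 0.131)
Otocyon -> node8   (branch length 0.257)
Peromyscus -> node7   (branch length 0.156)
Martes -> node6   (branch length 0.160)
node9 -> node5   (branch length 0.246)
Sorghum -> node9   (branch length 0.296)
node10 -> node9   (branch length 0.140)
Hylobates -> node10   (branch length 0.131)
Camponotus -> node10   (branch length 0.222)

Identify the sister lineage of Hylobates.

Camponotus

Hylobates attaches to the tree at the node subtending (Hylobates,Camponotus).
The other lineage descending from that same node — the sister group — is the single tip Camponotus.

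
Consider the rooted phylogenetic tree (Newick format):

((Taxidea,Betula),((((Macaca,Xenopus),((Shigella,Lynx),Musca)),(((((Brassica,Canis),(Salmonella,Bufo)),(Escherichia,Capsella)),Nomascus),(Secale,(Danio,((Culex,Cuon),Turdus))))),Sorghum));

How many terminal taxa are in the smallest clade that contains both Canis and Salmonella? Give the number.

4

The MRCA of Canis and Salmonella is the node subtending ((Brassica,Canis),(Salmonella,Bufo)).
That clade contains 4 terminal taxa: Brassica, Bufo, Canis, Salmonella.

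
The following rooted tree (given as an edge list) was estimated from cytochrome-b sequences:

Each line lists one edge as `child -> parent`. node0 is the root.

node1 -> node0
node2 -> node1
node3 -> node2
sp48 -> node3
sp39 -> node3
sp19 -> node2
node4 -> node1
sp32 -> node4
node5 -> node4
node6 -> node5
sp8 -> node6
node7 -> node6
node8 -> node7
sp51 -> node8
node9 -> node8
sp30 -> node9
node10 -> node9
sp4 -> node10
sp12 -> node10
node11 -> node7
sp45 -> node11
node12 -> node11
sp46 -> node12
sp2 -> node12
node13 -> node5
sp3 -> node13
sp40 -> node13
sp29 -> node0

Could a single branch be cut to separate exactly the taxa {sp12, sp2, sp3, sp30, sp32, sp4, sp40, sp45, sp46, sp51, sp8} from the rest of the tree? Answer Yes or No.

Yes

The most recent common ancestor of these taxa subtends (sp32,((sp8,((sp51,(sp30,(sp4,sp12))),(sp45,(sp46,sp2)))),(sp3,sp40))).
That clade has exactly 11 tips — every listed taxon and nothing else — so the group is monophyletic.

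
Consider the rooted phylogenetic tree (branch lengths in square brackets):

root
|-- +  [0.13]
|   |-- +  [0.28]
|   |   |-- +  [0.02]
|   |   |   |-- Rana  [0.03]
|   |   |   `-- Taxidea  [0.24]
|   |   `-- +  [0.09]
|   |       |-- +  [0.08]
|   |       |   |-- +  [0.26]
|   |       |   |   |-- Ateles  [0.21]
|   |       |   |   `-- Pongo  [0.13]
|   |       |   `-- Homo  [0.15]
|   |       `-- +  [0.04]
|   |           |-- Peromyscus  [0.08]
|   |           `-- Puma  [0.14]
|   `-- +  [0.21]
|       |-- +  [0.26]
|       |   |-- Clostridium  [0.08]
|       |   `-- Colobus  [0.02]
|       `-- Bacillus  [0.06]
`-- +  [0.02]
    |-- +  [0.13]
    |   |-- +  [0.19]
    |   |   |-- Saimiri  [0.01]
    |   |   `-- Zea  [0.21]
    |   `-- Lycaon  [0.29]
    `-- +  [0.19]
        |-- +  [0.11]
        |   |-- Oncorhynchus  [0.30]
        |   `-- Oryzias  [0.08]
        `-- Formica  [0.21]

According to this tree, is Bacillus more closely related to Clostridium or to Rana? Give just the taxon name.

Clostridium

The MRCA of Bacillus and Clostridium subtends ((Clostridium,Colobus),Bacillus) (3 taxa).
The MRCA of Bacillus and Rana subtends (((Rana,Taxidea),(((Ateles,Pongo),Homo),(Peromyscus,Puma))),((Clostridium,Colobus),Bacillus)) (10 taxa).
The first is nested inside the second, so Bacillus shares a more recent common ancestor with Clostridium.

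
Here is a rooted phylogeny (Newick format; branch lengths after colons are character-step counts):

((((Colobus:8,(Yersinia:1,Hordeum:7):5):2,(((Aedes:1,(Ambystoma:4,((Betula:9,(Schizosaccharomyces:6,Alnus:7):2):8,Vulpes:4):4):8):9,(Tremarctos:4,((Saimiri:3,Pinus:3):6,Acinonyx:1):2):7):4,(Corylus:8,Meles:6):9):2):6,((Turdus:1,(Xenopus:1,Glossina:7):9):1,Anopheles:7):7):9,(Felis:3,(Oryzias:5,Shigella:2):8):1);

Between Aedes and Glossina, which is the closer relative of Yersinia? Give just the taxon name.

The MRCA of Yersinia and Aedes subtends ((Colobus,(Yersinia,Hordeum)),(((Aedes,(Ambystoma,((Betula,(Schizosaccharomyces,Alnus)),Vulpes))),(Tremarctos,((Saimiri,Pinus),Acinonyx))),(Corylus,Meles))) (15 taxa).
The MRCA of Yersinia and Glossina subtends (((Colobus,(Yersinia,Hordeum)),(((Aedes,(Ambystoma,((Betula,(Schizosaccharomyces,Alnus)),Vulpes))),(Tremarctos,((Saimiri,Pinus),Acinonyx))),(Corylus,Meles))),((Turdus,(Xenopus,Glossina)),Anopheles)) (19 taxa).
The first is nested inside the second, so Yersinia shares a more recent common ancestor with Aedes.

Aedes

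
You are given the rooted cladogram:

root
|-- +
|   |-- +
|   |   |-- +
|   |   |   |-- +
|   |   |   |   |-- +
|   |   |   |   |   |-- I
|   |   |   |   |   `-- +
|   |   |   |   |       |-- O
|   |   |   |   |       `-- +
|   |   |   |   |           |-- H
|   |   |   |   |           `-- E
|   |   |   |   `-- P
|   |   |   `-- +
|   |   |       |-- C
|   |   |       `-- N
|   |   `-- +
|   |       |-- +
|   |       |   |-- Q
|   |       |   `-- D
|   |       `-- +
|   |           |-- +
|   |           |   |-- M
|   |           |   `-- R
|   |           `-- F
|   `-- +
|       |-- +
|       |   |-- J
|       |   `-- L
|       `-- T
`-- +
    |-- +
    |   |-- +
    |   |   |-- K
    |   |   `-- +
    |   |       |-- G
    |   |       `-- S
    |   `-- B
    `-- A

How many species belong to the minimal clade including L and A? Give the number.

20

The MRCA of L and A is the root, so the clade is the entire tree.
That clade contains 20 terminal taxa: A, B, C, D, E, F, G, H, I, J, K, L, M, N, O, P, Q, R, S, T.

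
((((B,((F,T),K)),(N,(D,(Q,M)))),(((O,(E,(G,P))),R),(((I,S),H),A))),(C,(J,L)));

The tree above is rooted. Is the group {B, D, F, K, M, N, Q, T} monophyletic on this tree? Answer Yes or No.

The most recent common ancestor of these taxa subtends ((B,((F,T),K)),(N,(D,(Q,M)))).
That clade has exactly 8 tips — every listed taxon and nothing else — so the group is monophyletic.

Yes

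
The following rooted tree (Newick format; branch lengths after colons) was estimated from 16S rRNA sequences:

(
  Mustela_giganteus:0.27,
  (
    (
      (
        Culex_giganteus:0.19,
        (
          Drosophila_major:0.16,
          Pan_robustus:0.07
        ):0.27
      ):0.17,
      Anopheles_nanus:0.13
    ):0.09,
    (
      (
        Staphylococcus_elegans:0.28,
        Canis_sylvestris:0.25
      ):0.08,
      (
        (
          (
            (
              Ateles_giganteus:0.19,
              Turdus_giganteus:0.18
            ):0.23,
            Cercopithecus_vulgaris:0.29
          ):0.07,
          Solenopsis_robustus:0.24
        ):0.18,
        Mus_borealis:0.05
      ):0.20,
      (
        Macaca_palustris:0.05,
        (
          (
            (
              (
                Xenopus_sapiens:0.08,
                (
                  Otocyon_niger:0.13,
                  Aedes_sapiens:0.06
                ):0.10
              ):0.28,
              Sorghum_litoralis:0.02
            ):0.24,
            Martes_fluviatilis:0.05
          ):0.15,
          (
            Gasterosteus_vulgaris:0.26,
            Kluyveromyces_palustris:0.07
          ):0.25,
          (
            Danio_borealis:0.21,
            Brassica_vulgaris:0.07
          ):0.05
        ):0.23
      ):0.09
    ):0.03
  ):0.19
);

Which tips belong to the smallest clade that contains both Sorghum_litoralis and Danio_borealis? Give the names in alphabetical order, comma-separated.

Tracing Sorghum_litoralis: it sits inside ((Xenopus_sapiens,(Otocyon_niger,Aedes_sapiens)),Sorghum_litoralis).
Tracing Danio_borealis: it sits inside (Danio_borealis,Brassica_vulgaris).
The smallest clade enclosing both is ((((Xenopus_sapiens,(Otocyon_niger,Aedes_sapiens)),Sorghum_litoralis),Martes_fluviatilis),(Gasterosteus_vulgaris,Kluyveromyces_palustris),(Danio_borealis,Brassica_vulgaris)); the answer is its 9 terminal taxa in alphabetical order.

Aedes_sapiens, Brassica_vulgaris, Danio_borealis, Gasterosteus_vulgaris, Kluyveromyces_palustris, Martes_fluviatilis, Otocyon_niger, Sorghum_litoralis, Xenopus_sapiens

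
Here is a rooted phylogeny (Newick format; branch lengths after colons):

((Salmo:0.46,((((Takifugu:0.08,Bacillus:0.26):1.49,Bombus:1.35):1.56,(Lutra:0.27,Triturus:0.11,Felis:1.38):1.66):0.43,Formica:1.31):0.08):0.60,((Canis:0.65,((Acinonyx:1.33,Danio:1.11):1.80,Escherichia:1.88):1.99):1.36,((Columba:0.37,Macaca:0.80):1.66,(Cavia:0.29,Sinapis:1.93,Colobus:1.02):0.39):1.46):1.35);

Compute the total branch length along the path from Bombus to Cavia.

The path runs Bombus → … → MRCA → … → Cavia; the MRCA is the root of the tree.
Branch lengths along that path: 1.35 + 1.56 + 0.43 + 0.08 + 0.60 + 1.35 + 1.46 + 0.39 + 0.29 = 7.51.

7.51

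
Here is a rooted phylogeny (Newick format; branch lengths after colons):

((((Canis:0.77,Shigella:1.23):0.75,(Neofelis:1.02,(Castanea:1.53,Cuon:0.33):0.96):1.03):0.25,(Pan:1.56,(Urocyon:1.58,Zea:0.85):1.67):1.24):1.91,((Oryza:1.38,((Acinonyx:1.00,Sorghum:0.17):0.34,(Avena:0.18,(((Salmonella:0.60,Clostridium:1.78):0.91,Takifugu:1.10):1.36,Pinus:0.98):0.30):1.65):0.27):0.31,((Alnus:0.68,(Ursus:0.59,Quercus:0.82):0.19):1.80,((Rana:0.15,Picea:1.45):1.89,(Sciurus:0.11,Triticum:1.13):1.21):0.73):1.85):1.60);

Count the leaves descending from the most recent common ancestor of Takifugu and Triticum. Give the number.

The MRCA of Takifugu and Triticum is the node subtending ((Oryza,((Acinonyx,Sorghum),(Avena,(((Salmonella,Clostridium),Takifugu),Pinus)))),((Alnus,(Ursus,Quercus)),((Rana,Picea),(Sciurus,Triticum)))).
That clade contains 15 terminal taxa: Acinonyx, Alnus, Avena, Clostridium, Oryza, Picea, Pinus, Quercus, Rana, Salmonella, Sciurus, Sorghum, Takifugu, Triticum, Ursus.

15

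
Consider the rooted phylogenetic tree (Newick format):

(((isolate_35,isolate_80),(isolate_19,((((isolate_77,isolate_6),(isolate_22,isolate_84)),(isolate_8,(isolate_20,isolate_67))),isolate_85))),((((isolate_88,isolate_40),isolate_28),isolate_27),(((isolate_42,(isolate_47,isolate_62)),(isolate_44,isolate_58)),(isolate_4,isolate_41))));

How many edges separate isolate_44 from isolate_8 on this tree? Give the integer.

The MRCA of isolate_44 and isolate_8 is the root of the tree.
From isolate_44 up to that node: 5 branches. From isolate_8 up to the same node: 6 branches. Total: 5 + 6 = 11.

11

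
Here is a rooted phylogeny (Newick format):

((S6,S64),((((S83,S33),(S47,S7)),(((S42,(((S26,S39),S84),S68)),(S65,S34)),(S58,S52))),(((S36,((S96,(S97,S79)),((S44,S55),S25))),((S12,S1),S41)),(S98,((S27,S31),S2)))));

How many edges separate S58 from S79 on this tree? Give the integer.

11

The MRCA of S58 and S79 is the node subtending ((((S83,S33),(S47,S7)),(((S42,(((S26,S39),S84),S68)),(S65,S34)),(S58,S52))),(((S36,((S96,(S97,S79)),((S44,S55),S25))),((S12,S1),S41)),(S98,((S27,S31),S2)))).
From S58 up to that node: 4 branches. From S79 up to the same node: 7 branches. Total: 4 + 7 = 11.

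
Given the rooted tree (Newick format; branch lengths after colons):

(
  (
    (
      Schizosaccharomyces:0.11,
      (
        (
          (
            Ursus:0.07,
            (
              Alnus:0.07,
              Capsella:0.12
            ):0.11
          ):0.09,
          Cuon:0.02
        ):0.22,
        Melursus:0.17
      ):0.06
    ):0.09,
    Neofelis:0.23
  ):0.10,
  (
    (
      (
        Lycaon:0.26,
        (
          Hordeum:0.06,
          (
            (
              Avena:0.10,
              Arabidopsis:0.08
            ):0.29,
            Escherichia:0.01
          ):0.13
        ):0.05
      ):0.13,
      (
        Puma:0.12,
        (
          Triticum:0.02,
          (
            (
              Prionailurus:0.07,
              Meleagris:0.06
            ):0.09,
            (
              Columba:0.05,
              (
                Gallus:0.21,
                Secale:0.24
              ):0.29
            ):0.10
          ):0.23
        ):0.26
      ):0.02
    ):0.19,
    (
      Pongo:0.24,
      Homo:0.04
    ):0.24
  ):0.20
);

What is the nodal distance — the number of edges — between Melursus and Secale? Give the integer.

The MRCA of Melursus and Secale is the root of the tree.
From Melursus up to that node: 4 branches. From Secale up to the same node: 8 branches. Total: 4 + 8 = 12.

12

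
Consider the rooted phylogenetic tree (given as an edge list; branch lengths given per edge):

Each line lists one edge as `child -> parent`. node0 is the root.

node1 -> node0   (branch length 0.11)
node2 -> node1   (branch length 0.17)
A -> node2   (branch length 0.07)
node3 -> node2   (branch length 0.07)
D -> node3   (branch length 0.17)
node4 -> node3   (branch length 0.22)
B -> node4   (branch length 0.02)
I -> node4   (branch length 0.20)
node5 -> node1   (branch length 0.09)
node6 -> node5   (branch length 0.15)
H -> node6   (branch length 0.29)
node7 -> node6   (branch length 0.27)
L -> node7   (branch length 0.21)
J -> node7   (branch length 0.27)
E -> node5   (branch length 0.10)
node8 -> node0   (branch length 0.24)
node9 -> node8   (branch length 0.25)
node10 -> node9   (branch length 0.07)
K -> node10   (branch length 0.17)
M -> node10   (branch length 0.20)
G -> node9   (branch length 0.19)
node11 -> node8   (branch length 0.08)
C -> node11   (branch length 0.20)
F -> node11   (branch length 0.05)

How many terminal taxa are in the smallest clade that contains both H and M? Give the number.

The MRCA of H and M is the root, so the clade is the entire tree.
That clade contains 13 terminal taxa: A, B, C, D, E, F, G, H, I, J, K, L, M.

13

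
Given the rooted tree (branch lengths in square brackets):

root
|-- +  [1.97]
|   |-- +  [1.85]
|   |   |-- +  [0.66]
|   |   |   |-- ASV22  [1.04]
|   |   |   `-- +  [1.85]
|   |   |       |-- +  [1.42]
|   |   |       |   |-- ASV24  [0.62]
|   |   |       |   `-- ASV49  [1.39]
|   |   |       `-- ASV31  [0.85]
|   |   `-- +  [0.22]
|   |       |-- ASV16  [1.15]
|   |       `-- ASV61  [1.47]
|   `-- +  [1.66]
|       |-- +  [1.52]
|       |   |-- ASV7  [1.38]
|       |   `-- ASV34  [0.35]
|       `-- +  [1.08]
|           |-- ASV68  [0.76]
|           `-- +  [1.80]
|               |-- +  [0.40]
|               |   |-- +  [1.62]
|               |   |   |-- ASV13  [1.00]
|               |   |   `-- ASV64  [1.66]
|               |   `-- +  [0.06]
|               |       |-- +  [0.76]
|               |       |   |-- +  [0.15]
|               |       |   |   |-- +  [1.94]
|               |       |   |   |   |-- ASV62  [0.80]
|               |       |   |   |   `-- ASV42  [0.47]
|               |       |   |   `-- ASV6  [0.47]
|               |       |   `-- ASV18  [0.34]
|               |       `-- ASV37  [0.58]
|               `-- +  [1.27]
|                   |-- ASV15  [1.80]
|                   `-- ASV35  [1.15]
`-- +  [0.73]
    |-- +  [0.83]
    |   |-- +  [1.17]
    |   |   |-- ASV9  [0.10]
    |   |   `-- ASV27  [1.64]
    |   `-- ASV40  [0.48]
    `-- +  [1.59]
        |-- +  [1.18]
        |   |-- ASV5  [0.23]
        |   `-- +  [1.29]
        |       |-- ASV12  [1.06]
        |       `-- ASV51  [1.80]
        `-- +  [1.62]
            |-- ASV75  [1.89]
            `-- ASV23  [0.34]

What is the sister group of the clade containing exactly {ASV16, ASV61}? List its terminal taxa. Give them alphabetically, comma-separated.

ASV22, ASV24, ASV31, ASV49

The clade containing exactly {ASV16, ASV61} attaches to the tree at the node subtending ((ASV22,((ASV24,ASV49),ASV31)),(ASV16,ASV61)).
The other lineage descending from that same node — the sister group — is (ASV22,((ASV24,ASV49),ASV31)); its 4 tips in alphabetical order are the answer.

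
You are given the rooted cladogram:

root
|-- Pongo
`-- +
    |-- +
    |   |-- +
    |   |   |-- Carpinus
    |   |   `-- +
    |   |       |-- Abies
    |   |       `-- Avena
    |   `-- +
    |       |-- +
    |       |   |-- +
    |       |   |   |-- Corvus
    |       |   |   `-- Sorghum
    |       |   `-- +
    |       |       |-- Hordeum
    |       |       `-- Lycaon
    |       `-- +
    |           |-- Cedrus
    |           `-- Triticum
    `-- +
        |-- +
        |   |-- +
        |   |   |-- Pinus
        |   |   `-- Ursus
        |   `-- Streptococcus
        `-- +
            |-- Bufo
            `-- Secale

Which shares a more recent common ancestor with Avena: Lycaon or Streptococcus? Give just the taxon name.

The MRCA of Avena and Lycaon subtends ((Carpinus,(Abies,Avena)),(((Corvus,Sorghum),(Hordeum,Lycaon)),(Cedrus,Triticum))) (9 taxa).
The MRCA of Avena and Streptococcus subtends (((Carpinus,(Abies,Avena)),(((Corvus,Sorghum),(Hordeum,Lycaon)),(Cedrus,Triticum))),(((Pinus,Ursus),Streptococcus),(Bufo,Secale))) (14 taxa).
The first is nested inside the second, so Avena shares a more recent common ancestor with Lycaon.

Lycaon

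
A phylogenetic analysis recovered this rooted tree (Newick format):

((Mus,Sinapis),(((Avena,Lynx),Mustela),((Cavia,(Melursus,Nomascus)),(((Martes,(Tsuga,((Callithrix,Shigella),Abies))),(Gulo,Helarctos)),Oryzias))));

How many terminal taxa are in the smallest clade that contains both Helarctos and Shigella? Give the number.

7

The MRCA of Helarctos and Shigella is the node subtending ((Martes,(Tsuga,((Callithrix,Shigella),Abies))),(Gulo,Helarctos)).
That clade contains 7 terminal taxa: Abies, Callithrix, Gulo, Helarctos, Martes, Shigella, Tsuga.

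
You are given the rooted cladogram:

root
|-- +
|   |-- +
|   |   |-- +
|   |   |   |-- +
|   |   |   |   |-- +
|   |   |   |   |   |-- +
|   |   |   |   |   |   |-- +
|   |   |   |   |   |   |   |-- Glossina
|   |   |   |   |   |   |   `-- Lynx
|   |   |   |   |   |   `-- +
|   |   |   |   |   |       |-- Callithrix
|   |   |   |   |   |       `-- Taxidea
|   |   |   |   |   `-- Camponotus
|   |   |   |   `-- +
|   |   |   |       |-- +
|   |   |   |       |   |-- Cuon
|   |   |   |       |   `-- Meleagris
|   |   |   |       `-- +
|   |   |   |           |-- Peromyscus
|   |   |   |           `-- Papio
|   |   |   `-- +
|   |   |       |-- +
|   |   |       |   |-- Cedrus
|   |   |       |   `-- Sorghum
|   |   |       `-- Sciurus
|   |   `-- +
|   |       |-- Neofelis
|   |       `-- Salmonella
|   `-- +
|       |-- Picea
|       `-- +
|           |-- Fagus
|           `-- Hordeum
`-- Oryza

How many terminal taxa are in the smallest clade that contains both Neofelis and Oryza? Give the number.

18

The MRCA of Neofelis and Oryza is the root, so the clade is the entire tree.
That clade contains 18 terminal taxa: Callithrix, Camponotus, Cedrus, Cuon, Fagus, Glossina, Hordeum, Lynx, Meleagris, Neofelis, Oryza, Papio, Peromyscus, Picea, Salmonella, Sciurus, Sorghum, Taxidea.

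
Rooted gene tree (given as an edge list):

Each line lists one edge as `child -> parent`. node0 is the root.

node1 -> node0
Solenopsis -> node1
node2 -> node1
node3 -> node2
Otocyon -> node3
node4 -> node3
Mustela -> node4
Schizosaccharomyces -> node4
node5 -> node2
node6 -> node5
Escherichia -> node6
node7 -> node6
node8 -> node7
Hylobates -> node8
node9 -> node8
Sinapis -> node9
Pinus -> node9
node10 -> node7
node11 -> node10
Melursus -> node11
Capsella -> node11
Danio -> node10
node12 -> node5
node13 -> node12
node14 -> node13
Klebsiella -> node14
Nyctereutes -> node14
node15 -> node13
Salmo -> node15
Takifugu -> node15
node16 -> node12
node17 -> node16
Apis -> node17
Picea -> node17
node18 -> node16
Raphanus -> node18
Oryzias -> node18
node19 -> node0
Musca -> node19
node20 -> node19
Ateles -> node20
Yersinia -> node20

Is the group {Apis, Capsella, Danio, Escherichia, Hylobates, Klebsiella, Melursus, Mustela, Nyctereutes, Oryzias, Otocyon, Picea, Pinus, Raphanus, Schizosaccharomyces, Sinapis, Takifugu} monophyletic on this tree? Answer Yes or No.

No

The MRCA of the listed taxa subtends ((Otocyon,(Mustela,Schizosaccharomyces)),((Escherichia,((Hylobates,(Sinapis,Pinus)),((Melursus,Capsella),Danio))),(((Klebsiella,Nyctereutes),(Salmo,Takifugu)),((Apis,Picea),(Raphanus,Oryzias))))).
That clade also contains Salmo, which is not in the proposed group, so the group is not monophyletic.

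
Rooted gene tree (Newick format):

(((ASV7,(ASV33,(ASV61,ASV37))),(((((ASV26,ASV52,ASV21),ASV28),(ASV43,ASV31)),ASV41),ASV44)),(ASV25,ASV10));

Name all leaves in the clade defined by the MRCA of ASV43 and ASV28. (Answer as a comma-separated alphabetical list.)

ASV21, ASV26, ASV28, ASV31, ASV43, ASV52

Tracing ASV43: it sits inside (ASV43,ASV31).
Tracing ASV28: it sits inside ((ASV26,ASV52,ASV21),ASV28).
The smallest clade enclosing both is (((ASV26,ASV52,ASV21),ASV28),(ASV43,ASV31)); the answer is its 6 terminal taxa in alphabetical order.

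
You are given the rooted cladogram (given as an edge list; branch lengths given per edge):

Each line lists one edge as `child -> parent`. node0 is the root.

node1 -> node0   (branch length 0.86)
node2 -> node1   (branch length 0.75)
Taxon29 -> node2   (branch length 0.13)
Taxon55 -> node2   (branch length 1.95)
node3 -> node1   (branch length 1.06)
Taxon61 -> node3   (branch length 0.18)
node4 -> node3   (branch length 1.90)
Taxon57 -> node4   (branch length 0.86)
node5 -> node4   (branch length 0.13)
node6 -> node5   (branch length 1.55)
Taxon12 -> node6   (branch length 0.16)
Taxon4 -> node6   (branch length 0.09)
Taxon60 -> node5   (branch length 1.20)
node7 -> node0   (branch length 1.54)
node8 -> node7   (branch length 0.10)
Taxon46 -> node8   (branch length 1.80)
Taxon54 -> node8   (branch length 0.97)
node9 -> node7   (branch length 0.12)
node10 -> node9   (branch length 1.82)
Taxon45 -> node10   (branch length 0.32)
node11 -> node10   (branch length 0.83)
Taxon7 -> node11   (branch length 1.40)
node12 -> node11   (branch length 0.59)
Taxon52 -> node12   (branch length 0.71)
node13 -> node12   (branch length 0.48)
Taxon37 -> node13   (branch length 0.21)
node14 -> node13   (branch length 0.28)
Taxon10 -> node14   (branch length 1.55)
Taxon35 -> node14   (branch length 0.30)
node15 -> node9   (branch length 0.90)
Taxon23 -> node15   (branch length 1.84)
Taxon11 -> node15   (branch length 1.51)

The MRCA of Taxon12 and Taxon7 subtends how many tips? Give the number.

17

The MRCA of Taxon12 and Taxon7 is the root, so the clade is the entire tree.
That clade contains 17 terminal taxa: Taxon10, Taxon11, Taxon12, Taxon23, Taxon29, Taxon35, Taxon37, Taxon4, Taxon45, Taxon46, Taxon52, Taxon54, Taxon55, Taxon57, Taxon60, Taxon61, Taxon7.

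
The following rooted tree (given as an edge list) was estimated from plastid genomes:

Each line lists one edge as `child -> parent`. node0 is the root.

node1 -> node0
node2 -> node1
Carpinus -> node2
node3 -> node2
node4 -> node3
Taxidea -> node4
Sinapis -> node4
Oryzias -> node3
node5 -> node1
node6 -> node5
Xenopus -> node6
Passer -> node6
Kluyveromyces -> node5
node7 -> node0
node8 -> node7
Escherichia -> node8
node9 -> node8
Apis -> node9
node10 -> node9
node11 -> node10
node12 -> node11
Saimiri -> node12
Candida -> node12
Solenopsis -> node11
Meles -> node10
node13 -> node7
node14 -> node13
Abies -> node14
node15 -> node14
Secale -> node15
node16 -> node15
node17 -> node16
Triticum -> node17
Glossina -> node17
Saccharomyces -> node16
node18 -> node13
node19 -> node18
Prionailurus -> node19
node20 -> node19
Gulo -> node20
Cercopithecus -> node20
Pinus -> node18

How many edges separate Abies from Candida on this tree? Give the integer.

9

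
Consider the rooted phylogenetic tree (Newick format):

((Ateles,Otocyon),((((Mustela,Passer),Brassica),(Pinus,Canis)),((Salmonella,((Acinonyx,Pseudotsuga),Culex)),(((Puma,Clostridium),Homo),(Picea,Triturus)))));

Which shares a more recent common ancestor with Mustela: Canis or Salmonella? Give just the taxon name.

The MRCA of Mustela and Canis subtends (((Mustela,Passer),Brassica),(Pinus,Canis)) (5 taxa).
The MRCA of Mustela and Salmonella subtends ((((Mustela,Passer),Brassica),(Pinus,Canis)),((Salmonella,((Acinonyx,Pseudotsuga),Culex)),(((Puma,Clostridium),Homo),(Picea,Triturus)))) (14 taxa).
The first is nested inside the second, so Mustela shares a more recent common ancestor with Canis.

Canis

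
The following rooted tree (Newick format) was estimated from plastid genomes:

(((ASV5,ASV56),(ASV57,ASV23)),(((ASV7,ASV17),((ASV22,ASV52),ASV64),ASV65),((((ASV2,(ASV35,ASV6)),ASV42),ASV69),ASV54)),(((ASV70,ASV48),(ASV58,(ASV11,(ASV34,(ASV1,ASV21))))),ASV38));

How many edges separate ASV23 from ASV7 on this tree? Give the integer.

7

The MRCA of ASV23 and ASV7 is the root of the tree.
From ASV23 up to that node: 3 branches. From ASV7 up to the same node: 4 branches. Total: 3 + 4 = 7.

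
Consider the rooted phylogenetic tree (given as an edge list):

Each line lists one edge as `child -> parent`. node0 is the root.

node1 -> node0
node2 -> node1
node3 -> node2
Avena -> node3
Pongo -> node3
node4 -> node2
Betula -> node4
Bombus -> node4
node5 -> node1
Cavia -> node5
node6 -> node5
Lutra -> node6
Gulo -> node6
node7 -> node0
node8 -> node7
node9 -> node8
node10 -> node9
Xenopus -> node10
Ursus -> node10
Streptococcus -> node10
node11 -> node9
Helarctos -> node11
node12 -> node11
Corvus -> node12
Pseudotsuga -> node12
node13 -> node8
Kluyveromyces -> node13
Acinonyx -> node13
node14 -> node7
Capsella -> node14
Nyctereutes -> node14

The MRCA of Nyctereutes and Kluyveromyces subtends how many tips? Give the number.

10

The MRCA of Nyctereutes and Kluyveromyces is the node subtending ((((Xenopus,Ursus,Streptococcus),(Helarctos,(Corvus,Pseudotsuga))),(Kluyveromyces,Acinonyx)),(Capsella,Nyctereutes)).
That clade contains 10 terminal taxa: Acinonyx, Capsella, Corvus, Helarctos, Kluyveromyces, Nyctereutes, Pseudotsuga, Streptococcus, Ursus, Xenopus.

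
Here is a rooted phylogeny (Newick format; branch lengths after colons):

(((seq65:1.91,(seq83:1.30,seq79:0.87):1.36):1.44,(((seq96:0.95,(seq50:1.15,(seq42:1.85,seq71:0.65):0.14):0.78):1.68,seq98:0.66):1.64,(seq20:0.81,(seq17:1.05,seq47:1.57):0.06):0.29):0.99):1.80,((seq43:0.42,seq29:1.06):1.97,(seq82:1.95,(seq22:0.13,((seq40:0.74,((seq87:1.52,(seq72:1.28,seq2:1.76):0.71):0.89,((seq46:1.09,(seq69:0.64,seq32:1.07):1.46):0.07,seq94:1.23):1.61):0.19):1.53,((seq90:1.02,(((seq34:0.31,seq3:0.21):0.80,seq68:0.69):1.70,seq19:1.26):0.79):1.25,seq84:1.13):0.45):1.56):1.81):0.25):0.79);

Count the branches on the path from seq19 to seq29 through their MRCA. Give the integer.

The MRCA of seq19 and seq29 is the node subtending ((seq43,seq29),(seq82,(seq22,((seq40,((seq87,(seq72,seq2)),((seq46,(seq69,seq32)),seq94))),((seq90,(((seq34,seq3),seq68),seq19)),seq84))))).
From seq19 up to that node: 7 branches. From seq29 up to the same node: 2 branches. Total: 7 + 2 = 9.

9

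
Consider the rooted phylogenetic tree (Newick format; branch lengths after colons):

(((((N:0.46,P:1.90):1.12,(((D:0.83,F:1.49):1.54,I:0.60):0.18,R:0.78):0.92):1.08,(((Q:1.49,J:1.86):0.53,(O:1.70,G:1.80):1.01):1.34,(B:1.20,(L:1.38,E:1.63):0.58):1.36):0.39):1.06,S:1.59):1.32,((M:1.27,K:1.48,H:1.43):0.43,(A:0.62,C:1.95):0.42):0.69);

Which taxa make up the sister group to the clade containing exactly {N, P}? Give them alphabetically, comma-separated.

The clade containing exactly {N, P} attaches to the tree at the node subtending ((N,P),(((D,F),I),R)).
The other lineage descending from that same node — the sister group — is (((D,F),I),R); its 4 tips in alphabetical order are the answer.

D, F, I, R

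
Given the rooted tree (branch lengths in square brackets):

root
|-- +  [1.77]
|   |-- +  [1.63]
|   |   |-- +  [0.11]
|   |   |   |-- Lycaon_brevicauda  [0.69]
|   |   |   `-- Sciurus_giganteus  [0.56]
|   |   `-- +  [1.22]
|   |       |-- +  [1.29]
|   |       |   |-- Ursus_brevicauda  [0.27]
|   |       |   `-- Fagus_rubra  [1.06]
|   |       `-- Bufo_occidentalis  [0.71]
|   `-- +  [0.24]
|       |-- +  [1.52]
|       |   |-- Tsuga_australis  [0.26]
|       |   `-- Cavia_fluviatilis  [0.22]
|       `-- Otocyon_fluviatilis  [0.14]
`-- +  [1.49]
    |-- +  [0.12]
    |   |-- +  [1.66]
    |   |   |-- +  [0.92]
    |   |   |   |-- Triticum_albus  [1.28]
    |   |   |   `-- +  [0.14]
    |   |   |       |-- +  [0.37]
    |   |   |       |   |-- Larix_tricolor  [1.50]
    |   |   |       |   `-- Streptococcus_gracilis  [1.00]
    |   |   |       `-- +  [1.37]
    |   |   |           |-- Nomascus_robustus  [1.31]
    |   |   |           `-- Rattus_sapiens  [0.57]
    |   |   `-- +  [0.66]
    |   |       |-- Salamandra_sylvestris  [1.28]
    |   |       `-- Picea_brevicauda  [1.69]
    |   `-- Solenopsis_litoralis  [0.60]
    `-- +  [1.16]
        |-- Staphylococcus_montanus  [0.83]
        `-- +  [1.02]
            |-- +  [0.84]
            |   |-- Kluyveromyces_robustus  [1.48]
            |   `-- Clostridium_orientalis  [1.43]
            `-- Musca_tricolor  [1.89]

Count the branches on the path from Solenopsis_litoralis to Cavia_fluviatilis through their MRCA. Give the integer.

7

The MRCA of Solenopsis_litoralis and Cavia_fluviatilis is the root of the tree.
From Solenopsis_litoralis up to that node: 3 branches. From Cavia_fluviatilis up to the same node: 4 branches. Total: 3 + 4 = 7.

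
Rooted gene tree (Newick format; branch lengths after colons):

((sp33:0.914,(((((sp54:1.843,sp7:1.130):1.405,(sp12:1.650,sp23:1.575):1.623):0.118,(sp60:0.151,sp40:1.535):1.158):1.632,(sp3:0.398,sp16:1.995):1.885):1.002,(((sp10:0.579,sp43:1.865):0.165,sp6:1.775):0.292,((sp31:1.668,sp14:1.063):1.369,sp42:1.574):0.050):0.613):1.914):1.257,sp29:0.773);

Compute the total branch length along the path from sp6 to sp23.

The path runs sp6 → … → MRCA → … → sp23; the MRCA is the node subtending (((((sp54,sp7),(sp12,sp23)),(sp60,sp40)),(sp3,sp16)),(((sp10,sp43),sp6),((sp31,sp14),sp42))).
Branch lengths along that path: 1.775 + 0.292 + 0.613 + 1.002 + 1.632 + 0.118 + 1.623 + 1.575 = 8.630.

8.630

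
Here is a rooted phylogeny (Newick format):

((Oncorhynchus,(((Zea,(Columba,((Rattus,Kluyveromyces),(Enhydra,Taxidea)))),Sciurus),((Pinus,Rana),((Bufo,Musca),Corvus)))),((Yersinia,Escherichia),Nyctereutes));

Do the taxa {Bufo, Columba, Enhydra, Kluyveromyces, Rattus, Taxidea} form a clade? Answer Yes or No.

No

The MRCA of the listed taxa subtends (((Zea,(Columba,((Rattus,Kluyveromyces),(Enhydra,Taxidea)))),Sciurus),((Pinus,Rana),((Bufo,Musca),Corvus))).
That clade also contains Corvus, Musca, Pinus, Rana, Sciurus, Zea, which are not in the proposed group, so the group is not monophyletic.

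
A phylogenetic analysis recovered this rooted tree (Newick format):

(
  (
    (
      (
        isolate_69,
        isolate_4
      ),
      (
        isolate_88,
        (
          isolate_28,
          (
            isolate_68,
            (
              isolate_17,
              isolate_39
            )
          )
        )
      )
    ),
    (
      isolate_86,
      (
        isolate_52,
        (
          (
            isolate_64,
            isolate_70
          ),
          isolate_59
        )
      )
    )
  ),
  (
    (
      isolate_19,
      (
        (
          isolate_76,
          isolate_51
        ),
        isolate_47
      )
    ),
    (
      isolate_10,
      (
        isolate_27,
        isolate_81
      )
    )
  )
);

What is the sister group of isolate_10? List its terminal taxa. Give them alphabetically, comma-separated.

isolate_10 attaches to the tree at the node subtending (isolate_10,(isolate_27,isolate_81)).
The other lineage descending from that same node — the sister group — is (isolate_27,isolate_81); its 2 tips in alphabetical order are the answer.

isolate_27, isolate_81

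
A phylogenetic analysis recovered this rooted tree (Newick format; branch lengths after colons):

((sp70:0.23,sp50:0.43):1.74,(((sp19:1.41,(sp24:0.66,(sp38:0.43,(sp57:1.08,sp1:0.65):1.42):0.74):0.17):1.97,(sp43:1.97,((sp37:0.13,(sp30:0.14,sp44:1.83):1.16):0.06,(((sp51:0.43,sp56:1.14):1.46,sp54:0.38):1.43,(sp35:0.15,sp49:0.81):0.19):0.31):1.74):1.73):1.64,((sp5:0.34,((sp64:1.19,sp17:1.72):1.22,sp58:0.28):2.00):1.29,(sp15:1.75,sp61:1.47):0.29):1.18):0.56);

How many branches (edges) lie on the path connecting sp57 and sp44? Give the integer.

10

The MRCA of sp57 and sp44 is the node subtending ((sp19,(sp24,(sp38,(sp57,sp1)))),(sp43,((sp37,(sp30,sp44)),(((sp51,sp56),sp54),(sp35,sp49))))).
From sp57 up to that node: 5 branches. From sp44 up to the same node: 5 branches. Total: 5 + 5 = 10.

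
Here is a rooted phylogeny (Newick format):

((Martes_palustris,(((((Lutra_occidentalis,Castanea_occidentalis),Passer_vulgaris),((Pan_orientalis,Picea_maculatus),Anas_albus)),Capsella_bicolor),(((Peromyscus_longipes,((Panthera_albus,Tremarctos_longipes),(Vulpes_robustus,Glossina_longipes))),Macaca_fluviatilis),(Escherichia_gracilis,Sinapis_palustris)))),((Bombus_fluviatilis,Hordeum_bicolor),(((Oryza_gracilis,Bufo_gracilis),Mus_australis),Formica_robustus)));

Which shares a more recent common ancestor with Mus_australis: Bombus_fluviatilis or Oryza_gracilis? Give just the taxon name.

The MRCA of Mus_australis and Oryza_gracilis subtends ((Oryza_gracilis,Bufo_gracilis),Mus_australis) (3 taxa).
The MRCA of Mus_australis and Bombus_fluviatilis subtends ((Bombus_fluviatilis,Hordeum_bicolor),(((Oryza_gracilis,Bufo_gracilis),Mus_australis),Formica_robustus)) (6 taxa).
The first is nested inside the second, so Mus_australis shares a more recent common ancestor with Oryza_gracilis.

Oryza_gracilis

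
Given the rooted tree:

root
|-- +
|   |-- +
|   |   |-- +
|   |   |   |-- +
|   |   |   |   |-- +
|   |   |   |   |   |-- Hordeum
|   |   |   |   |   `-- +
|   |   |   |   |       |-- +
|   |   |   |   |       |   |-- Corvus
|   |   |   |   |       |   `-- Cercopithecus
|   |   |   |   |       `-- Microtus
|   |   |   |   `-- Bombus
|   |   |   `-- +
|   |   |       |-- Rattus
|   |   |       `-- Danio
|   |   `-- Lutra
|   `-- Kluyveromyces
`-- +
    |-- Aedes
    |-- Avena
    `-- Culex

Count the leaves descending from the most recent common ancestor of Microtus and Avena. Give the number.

12

The MRCA of Microtus and Avena is the root, so the clade is the entire tree.
That clade contains 12 terminal taxa: Aedes, Avena, Bombus, Cercopithecus, Corvus, Culex, Danio, Hordeum, Kluyveromyces, Lutra, Microtus, Rattus.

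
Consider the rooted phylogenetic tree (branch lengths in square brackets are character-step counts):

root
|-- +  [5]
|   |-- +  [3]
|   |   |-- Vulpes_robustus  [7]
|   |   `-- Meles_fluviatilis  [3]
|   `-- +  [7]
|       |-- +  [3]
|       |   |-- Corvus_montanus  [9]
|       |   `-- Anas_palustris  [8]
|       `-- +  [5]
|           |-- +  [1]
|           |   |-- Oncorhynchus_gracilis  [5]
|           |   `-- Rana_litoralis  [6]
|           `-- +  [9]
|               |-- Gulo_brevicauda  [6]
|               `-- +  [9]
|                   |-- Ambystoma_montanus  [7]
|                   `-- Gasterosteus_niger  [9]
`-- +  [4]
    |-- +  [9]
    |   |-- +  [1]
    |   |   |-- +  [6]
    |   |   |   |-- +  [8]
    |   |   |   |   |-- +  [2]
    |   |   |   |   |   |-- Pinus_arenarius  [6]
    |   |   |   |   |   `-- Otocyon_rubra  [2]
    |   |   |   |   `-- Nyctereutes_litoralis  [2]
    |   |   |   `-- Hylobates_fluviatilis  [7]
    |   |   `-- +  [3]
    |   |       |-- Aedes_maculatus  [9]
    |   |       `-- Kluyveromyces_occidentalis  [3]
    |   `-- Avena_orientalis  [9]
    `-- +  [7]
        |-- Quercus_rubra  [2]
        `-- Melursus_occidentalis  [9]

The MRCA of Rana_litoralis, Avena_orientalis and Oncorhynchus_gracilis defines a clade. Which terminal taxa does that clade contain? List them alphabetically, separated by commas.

Aedes_maculatus, Ambystoma_montanus, Anas_palustris, Avena_orientalis, Corvus_montanus, Gasterosteus_niger, Gulo_brevicauda, Hylobates_fluviatilis, Kluyveromyces_occidentalis, Meles_fluviatilis, Melursus_occidentalis, Nyctereutes_litoralis, Oncorhynchus_gracilis, Otocyon_rubra, Pinus_arenarius, Quercus_rubra, Rana_litoralis, Vulpes_robustus

Tracing Rana_litoralis: it sits inside (Oncorhynchus_gracilis,Rana_litoralis).
Tracing Avena_orientalis: it sits inside (((((Pinus_arenarius,Otocyon_rubra),Nyctereutes_litoralis),Hylobates_fluviatilis),(Aedes_maculatus,Kluyveromyces_occidentalis)),Avena_orientalis).
Tracing Oncorhynchus_gracilis: it sits inside (Oncorhynchus_gracilis,Rana_litoralis).
The smallest clade enclosing all 3 is the whole tree (their MRCA is the root), so the answer is all 18 tips in alphabetical order.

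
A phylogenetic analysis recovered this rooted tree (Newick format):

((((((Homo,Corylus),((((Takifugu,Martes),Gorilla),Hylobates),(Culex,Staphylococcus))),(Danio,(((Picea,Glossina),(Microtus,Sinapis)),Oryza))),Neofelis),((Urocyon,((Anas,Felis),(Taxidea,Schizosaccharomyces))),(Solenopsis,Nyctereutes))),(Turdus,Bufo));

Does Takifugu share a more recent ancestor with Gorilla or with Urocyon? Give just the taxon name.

Gorilla

The MRCA of Takifugu and Gorilla subtends ((Takifugu,Martes),Gorilla) (3 taxa).
The MRCA of Takifugu and Urocyon subtends (((((Homo,Corylus),((((Takifugu,Martes),Gorilla),Hylobates),(Culex,Staphylococcus))),(Danio,(((Picea,Glossina),(Microtus,Sinapis)),Oryza))),Neofelis),((Urocyon,((Anas,Felis),(Taxidea,Schizosaccharomyces))),(Solenopsis,Nyctereutes))) (22 taxa).
The first is nested inside the second, so Takifugu shares a more recent common ancestor with Gorilla.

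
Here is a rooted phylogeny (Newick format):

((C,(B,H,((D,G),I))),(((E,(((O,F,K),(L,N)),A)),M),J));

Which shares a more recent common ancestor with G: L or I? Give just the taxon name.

I

The MRCA of G and I subtends ((D,G),I) (3 taxa).
The MRCA of G and L is the root, subtending the entire tree (15 taxa).
The first is nested inside the second, so G shares a more recent common ancestor with I.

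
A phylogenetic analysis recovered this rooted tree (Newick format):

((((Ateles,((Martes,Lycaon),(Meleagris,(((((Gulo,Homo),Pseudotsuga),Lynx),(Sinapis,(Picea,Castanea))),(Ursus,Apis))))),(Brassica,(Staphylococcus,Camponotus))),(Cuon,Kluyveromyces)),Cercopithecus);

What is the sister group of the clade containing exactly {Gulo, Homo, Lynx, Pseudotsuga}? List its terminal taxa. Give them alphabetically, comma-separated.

The clade containing exactly {Gulo, Homo, Lynx, Pseudotsuga} attaches to the tree at the node subtending ((((Gulo,Homo),Pseudotsuga),Lynx),(Sinapis,(Picea,Castanea))).
The other lineage descending from that same node — the sister group — is (Sinapis,(Picea,Castanea)); its 3 tips in alphabetical order are the answer.

Castanea, Picea, Sinapis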